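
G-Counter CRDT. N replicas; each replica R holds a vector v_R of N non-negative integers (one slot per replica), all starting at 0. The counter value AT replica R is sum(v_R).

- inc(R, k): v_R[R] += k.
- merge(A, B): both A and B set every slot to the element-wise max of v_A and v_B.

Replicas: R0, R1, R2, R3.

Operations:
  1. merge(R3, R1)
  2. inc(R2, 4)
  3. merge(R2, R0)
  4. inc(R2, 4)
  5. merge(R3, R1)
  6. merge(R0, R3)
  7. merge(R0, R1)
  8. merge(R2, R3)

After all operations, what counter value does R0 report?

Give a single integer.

Answer: 4

Derivation:
Op 1: merge R3<->R1 -> R3=(0,0,0,0) R1=(0,0,0,0)
Op 2: inc R2 by 4 -> R2=(0,0,4,0) value=4
Op 3: merge R2<->R0 -> R2=(0,0,4,0) R0=(0,0,4,0)
Op 4: inc R2 by 4 -> R2=(0,0,8,0) value=8
Op 5: merge R3<->R1 -> R3=(0,0,0,0) R1=(0,0,0,0)
Op 6: merge R0<->R3 -> R0=(0,0,4,0) R3=(0,0,4,0)
Op 7: merge R0<->R1 -> R0=(0,0,4,0) R1=(0,0,4,0)
Op 8: merge R2<->R3 -> R2=(0,0,8,0) R3=(0,0,8,0)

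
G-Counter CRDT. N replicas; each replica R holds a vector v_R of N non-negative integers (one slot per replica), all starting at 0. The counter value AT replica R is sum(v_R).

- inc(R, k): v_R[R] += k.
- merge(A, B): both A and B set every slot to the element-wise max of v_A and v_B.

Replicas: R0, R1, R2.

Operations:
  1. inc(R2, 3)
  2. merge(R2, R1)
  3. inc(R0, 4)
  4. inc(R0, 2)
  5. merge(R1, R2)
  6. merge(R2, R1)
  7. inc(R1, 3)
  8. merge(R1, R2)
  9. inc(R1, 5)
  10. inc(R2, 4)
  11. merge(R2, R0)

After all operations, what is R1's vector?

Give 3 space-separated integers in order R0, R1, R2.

Answer: 0 8 3

Derivation:
Op 1: inc R2 by 3 -> R2=(0,0,3) value=3
Op 2: merge R2<->R1 -> R2=(0,0,3) R1=(0,0,3)
Op 3: inc R0 by 4 -> R0=(4,0,0) value=4
Op 4: inc R0 by 2 -> R0=(6,0,0) value=6
Op 5: merge R1<->R2 -> R1=(0,0,3) R2=(0,0,3)
Op 6: merge R2<->R1 -> R2=(0,0,3) R1=(0,0,3)
Op 7: inc R1 by 3 -> R1=(0,3,3) value=6
Op 8: merge R1<->R2 -> R1=(0,3,3) R2=(0,3,3)
Op 9: inc R1 by 5 -> R1=(0,8,3) value=11
Op 10: inc R2 by 4 -> R2=(0,3,7) value=10
Op 11: merge R2<->R0 -> R2=(6,3,7) R0=(6,3,7)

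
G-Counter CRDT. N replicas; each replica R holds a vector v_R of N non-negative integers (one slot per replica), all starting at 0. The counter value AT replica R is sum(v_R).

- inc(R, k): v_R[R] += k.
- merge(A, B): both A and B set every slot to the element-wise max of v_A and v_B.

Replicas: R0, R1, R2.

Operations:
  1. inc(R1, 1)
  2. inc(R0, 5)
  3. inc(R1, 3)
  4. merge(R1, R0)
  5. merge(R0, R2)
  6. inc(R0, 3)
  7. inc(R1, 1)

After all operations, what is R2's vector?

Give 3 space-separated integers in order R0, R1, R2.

Answer: 5 4 0

Derivation:
Op 1: inc R1 by 1 -> R1=(0,1,0) value=1
Op 2: inc R0 by 5 -> R0=(5,0,0) value=5
Op 3: inc R1 by 3 -> R1=(0,4,0) value=4
Op 4: merge R1<->R0 -> R1=(5,4,0) R0=(5,4,0)
Op 5: merge R0<->R2 -> R0=(5,4,0) R2=(5,4,0)
Op 6: inc R0 by 3 -> R0=(8,4,0) value=12
Op 7: inc R1 by 1 -> R1=(5,5,0) value=10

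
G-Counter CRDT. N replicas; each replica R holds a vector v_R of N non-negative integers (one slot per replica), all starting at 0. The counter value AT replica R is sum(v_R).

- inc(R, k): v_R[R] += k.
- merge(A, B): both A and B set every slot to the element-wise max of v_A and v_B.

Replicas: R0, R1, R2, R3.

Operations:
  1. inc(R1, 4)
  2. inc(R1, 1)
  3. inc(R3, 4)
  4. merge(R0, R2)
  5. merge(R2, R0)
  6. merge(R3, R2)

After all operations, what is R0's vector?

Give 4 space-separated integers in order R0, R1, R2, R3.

Answer: 0 0 0 0

Derivation:
Op 1: inc R1 by 4 -> R1=(0,4,0,0) value=4
Op 2: inc R1 by 1 -> R1=(0,5,0,0) value=5
Op 3: inc R3 by 4 -> R3=(0,0,0,4) value=4
Op 4: merge R0<->R2 -> R0=(0,0,0,0) R2=(0,0,0,0)
Op 5: merge R2<->R0 -> R2=(0,0,0,0) R0=(0,0,0,0)
Op 6: merge R3<->R2 -> R3=(0,0,0,4) R2=(0,0,0,4)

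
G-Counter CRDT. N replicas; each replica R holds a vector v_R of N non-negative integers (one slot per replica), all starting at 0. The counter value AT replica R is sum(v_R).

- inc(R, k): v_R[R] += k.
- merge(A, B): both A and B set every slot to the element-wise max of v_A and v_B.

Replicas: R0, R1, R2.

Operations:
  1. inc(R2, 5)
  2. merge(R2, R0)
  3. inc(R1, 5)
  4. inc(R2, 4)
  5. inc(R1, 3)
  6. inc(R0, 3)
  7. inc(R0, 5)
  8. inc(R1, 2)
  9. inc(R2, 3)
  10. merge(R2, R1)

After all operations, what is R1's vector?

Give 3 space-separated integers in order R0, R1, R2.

Op 1: inc R2 by 5 -> R2=(0,0,5) value=5
Op 2: merge R2<->R0 -> R2=(0,0,5) R0=(0,0,5)
Op 3: inc R1 by 5 -> R1=(0,5,0) value=5
Op 4: inc R2 by 4 -> R2=(0,0,9) value=9
Op 5: inc R1 by 3 -> R1=(0,8,0) value=8
Op 6: inc R0 by 3 -> R0=(3,0,5) value=8
Op 7: inc R0 by 5 -> R0=(8,0,5) value=13
Op 8: inc R1 by 2 -> R1=(0,10,0) value=10
Op 9: inc R2 by 3 -> R2=(0,0,12) value=12
Op 10: merge R2<->R1 -> R2=(0,10,12) R1=(0,10,12)

Answer: 0 10 12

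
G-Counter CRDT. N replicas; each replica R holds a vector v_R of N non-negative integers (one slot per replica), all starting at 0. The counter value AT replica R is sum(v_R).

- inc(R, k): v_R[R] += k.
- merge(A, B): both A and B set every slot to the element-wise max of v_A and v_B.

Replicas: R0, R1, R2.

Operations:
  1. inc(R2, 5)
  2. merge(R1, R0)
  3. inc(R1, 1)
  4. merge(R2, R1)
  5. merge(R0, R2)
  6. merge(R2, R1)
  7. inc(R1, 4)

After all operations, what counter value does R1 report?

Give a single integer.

Answer: 10

Derivation:
Op 1: inc R2 by 5 -> R2=(0,0,5) value=5
Op 2: merge R1<->R0 -> R1=(0,0,0) R0=(0,0,0)
Op 3: inc R1 by 1 -> R1=(0,1,0) value=1
Op 4: merge R2<->R1 -> R2=(0,1,5) R1=(0,1,5)
Op 5: merge R0<->R2 -> R0=(0,1,5) R2=(0,1,5)
Op 6: merge R2<->R1 -> R2=(0,1,5) R1=(0,1,5)
Op 7: inc R1 by 4 -> R1=(0,5,5) value=10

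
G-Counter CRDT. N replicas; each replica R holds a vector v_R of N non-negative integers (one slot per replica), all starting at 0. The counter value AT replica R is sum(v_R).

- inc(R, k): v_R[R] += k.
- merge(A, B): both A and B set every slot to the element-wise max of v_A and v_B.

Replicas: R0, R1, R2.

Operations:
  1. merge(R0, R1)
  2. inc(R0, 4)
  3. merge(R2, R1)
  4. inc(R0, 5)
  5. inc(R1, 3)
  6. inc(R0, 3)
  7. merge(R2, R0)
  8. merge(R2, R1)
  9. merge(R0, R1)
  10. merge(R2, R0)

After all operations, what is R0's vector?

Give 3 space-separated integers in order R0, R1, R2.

Op 1: merge R0<->R1 -> R0=(0,0,0) R1=(0,0,0)
Op 2: inc R0 by 4 -> R0=(4,0,0) value=4
Op 3: merge R2<->R1 -> R2=(0,0,0) R1=(0,0,0)
Op 4: inc R0 by 5 -> R0=(9,0,0) value=9
Op 5: inc R1 by 3 -> R1=(0,3,0) value=3
Op 6: inc R0 by 3 -> R0=(12,0,0) value=12
Op 7: merge R2<->R0 -> R2=(12,0,0) R0=(12,0,0)
Op 8: merge R2<->R1 -> R2=(12,3,0) R1=(12,3,0)
Op 9: merge R0<->R1 -> R0=(12,3,0) R1=(12,3,0)
Op 10: merge R2<->R0 -> R2=(12,3,0) R0=(12,3,0)

Answer: 12 3 0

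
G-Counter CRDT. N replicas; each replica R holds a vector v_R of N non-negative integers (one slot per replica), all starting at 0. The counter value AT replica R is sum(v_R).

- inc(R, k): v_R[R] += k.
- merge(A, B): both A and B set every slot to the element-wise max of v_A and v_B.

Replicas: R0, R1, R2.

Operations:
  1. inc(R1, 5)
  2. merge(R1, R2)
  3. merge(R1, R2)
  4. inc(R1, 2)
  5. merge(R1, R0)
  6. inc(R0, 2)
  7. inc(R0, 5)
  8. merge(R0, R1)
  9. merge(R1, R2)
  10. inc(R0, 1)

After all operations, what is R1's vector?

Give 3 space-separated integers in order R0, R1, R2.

Op 1: inc R1 by 5 -> R1=(0,5,0) value=5
Op 2: merge R1<->R2 -> R1=(0,5,0) R2=(0,5,0)
Op 3: merge R1<->R2 -> R1=(0,5,0) R2=(0,5,0)
Op 4: inc R1 by 2 -> R1=(0,7,0) value=7
Op 5: merge R1<->R0 -> R1=(0,7,0) R0=(0,7,0)
Op 6: inc R0 by 2 -> R0=(2,7,0) value=9
Op 7: inc R0 by 5 -> R0=(7,7,0) value=14
Op 8: merge R0<->R1 -> R0=(7,7,0) R1=(7,7,0)
Op 9: merge R1<->R2 -> R1=(7,7,0) R2=(7,7,0)
Op 10: inc R0 by 1 -> R0=(8,7,0) value=15

Answer: 7 7 0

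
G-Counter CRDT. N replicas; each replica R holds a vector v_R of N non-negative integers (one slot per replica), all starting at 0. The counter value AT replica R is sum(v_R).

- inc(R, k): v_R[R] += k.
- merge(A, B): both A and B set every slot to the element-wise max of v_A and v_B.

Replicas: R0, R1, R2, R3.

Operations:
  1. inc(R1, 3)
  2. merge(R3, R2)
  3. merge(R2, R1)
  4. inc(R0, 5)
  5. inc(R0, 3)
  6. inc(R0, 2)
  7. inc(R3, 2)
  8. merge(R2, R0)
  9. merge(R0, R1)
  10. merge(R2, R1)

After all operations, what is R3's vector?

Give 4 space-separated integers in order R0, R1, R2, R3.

Answer: 0 0 0 2

Derivation:
Op 1: inc R1 by 3 -> R1=(0,3,0,0) value=3
Op 2: merge R3<->R2 -> R3=(0,0,0,0) R2=(0,0,0,0)
Op 3: merge R2<->R1 -> R2=(0,3,0,0) R1=(0,3,0,0)
Op 4: inc R0 by 5 -> R0=(5,0,0,0) value=5
Op 5: inc R0 by 3 -> R0=(8,0,0,0) value=8
Op 6: inc R0 by 2 -> R0=(10,0,0,0) value=10
Op 7: inc R3 by 2 -> R3=(0,0,0,2) value=2
Op 8: merge R2<->R0 -> R2=(10,3,0,0) R0=(10,3,0,0)
Op 9: merge R0<->R1 -> R0=(10,3,0,0) R1=(10,3,0,0)
Op 10: merge R2<->R1 -> R2=(10,3,0,0) R1=(10,3,0,0)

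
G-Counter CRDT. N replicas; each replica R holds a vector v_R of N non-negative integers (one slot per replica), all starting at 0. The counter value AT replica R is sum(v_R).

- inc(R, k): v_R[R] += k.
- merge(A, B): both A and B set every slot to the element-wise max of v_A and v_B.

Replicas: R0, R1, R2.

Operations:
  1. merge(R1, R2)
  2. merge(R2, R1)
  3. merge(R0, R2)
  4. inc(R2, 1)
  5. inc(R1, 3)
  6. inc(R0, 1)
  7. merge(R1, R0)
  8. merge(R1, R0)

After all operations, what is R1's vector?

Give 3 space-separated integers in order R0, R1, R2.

Op 1: merge R1<->R2 -> R1=(0,0,0) R2=(0,0,0)
Op 2: merge R2<->R1 -> R2=(0,0,0) R1=(0,0,0)
Op 3: merge R0<->R2 -> R0=(0,0,0) R2=(0,0,0)
Op 4: inc R2 by 1 -> R2=(0,0,1) value=1
Op 5: inc R1 by 3 -> R1=(0,3,0) value=3
Op 6: inc R0 by 1 -> R0=(1,0,0) value=1
Op 7: merge R1<->R0 -> R1=(1,3,0) R0=(1,3,0)
Op 8: merge R1<->R0 -> R1=(1,3,0) R0=(1,3,0)

Answer: 1 3 0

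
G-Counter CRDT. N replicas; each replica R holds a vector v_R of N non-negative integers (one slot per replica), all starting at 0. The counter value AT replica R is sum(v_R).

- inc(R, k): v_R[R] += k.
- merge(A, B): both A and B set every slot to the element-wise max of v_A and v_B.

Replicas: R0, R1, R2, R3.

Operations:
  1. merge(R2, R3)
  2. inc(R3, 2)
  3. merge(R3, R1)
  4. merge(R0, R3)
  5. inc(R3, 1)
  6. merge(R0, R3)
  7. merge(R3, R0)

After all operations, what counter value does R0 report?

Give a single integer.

Op 1: merge R2<->R3 -> R2=(0,0,0,0) R3=(0,0,0,0)
Op 2: inc R3 by 2 -> R3=(0,0,0,2) value=2
Op 3: merge R3<->R1 -> R3=(0,0,0,2) R1=(0,0,0,2)
Op 4: merge R0<->R3 -> R0=(0,0,0,2) R3=(0,0,0,2)
Op 5: inc R3 by 1 -> R3=(0,0,0,3) value=3
Op 6: merge R0<->R3 -> R0=(0,0,0,3) R3=(0,0,0,3)
Op 7: merge R3<->R0 -> R3=(0,0,0,3) R0=(0,0,0,3)

Answer: 3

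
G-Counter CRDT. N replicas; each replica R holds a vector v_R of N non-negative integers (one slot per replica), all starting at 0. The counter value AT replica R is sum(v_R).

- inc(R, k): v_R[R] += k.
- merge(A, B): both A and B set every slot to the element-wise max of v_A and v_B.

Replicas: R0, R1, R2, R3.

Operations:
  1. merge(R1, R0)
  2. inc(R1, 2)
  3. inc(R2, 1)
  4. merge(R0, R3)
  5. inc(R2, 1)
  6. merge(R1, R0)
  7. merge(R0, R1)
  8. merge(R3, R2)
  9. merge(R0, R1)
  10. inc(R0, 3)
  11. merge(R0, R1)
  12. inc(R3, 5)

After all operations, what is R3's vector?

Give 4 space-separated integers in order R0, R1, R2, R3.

Op 1: merge R1<->R0 -> R1=(0,0,0,0) R0=(0,0,0,0)
Op 2: inc R1 by 2 -> R1=(0,2,0,0) value=2
Op 3: inc R2 by 1 -> R2=(0,0,1,0) value=1
Op 4: merge R0<->R3 -> R0=(0,0,0,0) R3=(0,0,0,0)
Op 5: inc R2 by 1 -> R2=(0,0,2,0) value=2
Op 6: merge R1<->R0 -> R1=(0,2,0,0) R0=(0,2,0,0)
Op 7: merge R0<->R1 -> R0=(0,2,0,0) R1=(0,2,0,0)
Op 8: merge R3<->R2 -> R3=(0,0,2,0) R2=(0,0,2,0)
Op 9: merge R0<->R1 -> R0=(0,2,0,0) R1=(0,2,0,0)
Op 10: inc R0 by 3 -> R0=(3,2,0,0) value=5
Op 11: merge R0<->R1 -> R0=(3,2,0,0) R1=(3,2,0,0)
Op 12: inc R3 by 5 -> R3=(0,0,2,5) value=7

Answer: 0 0 2 5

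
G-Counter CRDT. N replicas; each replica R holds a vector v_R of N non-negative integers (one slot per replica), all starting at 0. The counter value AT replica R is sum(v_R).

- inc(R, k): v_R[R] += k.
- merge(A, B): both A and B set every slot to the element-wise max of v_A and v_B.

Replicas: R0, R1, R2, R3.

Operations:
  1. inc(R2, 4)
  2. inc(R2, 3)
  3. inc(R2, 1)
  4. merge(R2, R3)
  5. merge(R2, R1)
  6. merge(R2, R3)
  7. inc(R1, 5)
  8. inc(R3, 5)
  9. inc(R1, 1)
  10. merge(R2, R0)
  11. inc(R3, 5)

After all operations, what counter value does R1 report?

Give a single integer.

Answer: 14

Derivation:
Op 1: inc R2 by 4 -> R2=(0,0,4,0) value=4
Op 2: inc R2 by 3 -> R2=(0,0,7,0) value=7
Op 3: inc R2 by 1 -> R2=(0,0,8,0) value=8
Op 4: merge R2<->R3 -> R2=(0,0,8,0) R3=(0,0,8,0)
Op 5: merge R2<->R1 -> R2=(0,0,8,0) R1=(0,0,8,0)
Op 6: merge R2<->R3 -> R2=(0,0,8,0) R3=(0,0,8,0)
Op 7: inc R1 by 5 -> R1=(0,5,8,0) value=13
Op 8: inc R3 by 5 -> R3=(0,0,8,5) value=13
Op 9: inc R1 by 1 -> R1=(0,6,8,0) value=14
Op 10: merge R2<->R0 -> R2=(0,0,8,0) R0=(0,0,8,0)
Op 11: inc R3 by 5 -> R3=(0,0,8,10) value=18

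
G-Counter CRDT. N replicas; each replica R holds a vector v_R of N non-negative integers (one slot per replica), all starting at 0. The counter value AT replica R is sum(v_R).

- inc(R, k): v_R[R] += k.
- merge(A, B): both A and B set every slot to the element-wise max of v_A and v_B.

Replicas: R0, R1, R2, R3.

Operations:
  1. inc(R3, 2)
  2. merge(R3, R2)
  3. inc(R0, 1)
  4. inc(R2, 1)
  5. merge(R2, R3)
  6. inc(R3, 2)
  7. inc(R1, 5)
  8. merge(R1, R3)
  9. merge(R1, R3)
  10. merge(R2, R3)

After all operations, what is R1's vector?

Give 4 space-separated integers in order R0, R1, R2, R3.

Op 1: inc R3 by 2 -> R3=(0,0,0,2) value=2
Op 2: merge R3<->R2 -> R3=(0,0,0,2) R2=(0,0,0,2)
Op 3: inc R0 by 1 -> R0=(1,0,0,0) value=1
Op 4: inc R2 by 1 -> R2=(0,0,1,2) value=3
Op 5: merge R2<->R3 -> R2=(0,0,1,2) R3=(0,0,1,2)
Op 6: inc R3 by 2 -> R3=(0,0,1,4) value=5
Op 7: inc R1 by 5 -> R1=(0,5,0,0) value=5
Op 8: merge R1<->R3 -> R1=(0,5,1,4) R3=(0,5,1,4)
Op 9: merge R1<->R3 -> R1=(0,5,1,4) R3=(0,5,1,4)
Op 10: merge R2<->R3 -> R2=(0,5,1,4) R3=(0,5,1,4)

Answer: 0 5 1 4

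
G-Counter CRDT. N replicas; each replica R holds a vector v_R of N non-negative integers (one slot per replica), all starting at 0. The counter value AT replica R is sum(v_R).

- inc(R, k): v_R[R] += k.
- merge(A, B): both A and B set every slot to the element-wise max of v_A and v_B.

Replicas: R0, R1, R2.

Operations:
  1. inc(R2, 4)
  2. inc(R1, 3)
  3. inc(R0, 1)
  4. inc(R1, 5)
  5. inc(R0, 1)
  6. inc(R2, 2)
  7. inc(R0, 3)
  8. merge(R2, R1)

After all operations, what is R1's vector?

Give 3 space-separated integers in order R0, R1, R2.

Op 1: inc R2 by 4 -> R2=(0,0,4) value=4
Op 2: inc R1 by 3 -> R1=(0,3,0) value=3
Op 3: inc R0 by 1 -> R0=(1,0,0) value=1
Op 4: inc R1 by 5 -> R1=(0,8,0) value=8
Op 5: inc R0 by 1 -> R0=(2,0,0) value=2
Op 6: inc R2 by 2 -> R2=(0,0,6) value=6
Op 7: inc R0 by 3 -> R0=(5,0,0) value=5
Op 8: merge R2<->R1 -> R2=(0,8,6) R1=(0,8,6)

Answer: 0 8 6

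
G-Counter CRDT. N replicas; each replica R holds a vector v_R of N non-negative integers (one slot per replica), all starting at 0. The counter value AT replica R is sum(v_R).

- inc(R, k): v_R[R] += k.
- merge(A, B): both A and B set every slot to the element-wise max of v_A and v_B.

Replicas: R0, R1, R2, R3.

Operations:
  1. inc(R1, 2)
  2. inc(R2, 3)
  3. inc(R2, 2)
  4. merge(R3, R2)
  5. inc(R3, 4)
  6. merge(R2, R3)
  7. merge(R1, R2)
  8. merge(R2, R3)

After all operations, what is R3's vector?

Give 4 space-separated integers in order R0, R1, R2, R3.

Answer: 0 2 5 4

Derivation:
Op 1: inc R1 by 2 -> R1=(0,2,0,0) value=2
Op 2: inc R2 by 3 -> R2=(0,0,3,0) value=3
Op 3: inc R2 by 2 -> R2=(0,0,5,0) value=5
Op 4: merge R3<->R2 -> R3=(0,0,5,0) R2=(0,0,5,0)
Op 5: inc R3 by 4 -> R3=(0,0,5,4) value=9
Op 6: merge R2<->R3 -> R2=(0,0,5,4) R3=(0,0,5,4)
Op 7: merge R1<->R2 -> R1=(0,2,5,4) R2=(0,2,5,4)
Op 8: merge R2<->R3 -> R2=(0,2,5,4) R3=(0,2,5,4)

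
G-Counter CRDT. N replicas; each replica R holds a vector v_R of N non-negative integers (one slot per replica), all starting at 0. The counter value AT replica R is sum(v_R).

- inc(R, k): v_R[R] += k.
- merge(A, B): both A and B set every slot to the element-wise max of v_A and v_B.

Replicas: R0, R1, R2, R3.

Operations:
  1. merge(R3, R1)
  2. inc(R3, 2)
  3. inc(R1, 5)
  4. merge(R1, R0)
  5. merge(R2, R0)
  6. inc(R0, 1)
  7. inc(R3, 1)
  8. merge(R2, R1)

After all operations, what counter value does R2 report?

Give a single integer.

Op 1: merge R3<->R1 -> R3=(0,0,0,0) R1=(0,0,0,0)
Op 2: inc R3 by 2 -> R3=(0,0,0,2) value=2
Op 3: inc R1 by 5 -> R1=(0,5,0,0) value=5
Op 4: merge R1<->R0 -> R1=(0,5,0,0) R0=(0,5,0,0)
Op 5: merge R2<->R0 -> R2=(0,5,0,0) R0=(0,5,0,0)
Op 6: inc R0 by 1 -> R0=(1,5,0,0) value=6
Op 7: inc R3 by 1 -> R3=(0,0,0,3) value=3
Op 8: merge R2<->R1 -> R2=(0,5,0,0) R1=(0,5,0,0)

Answer: 5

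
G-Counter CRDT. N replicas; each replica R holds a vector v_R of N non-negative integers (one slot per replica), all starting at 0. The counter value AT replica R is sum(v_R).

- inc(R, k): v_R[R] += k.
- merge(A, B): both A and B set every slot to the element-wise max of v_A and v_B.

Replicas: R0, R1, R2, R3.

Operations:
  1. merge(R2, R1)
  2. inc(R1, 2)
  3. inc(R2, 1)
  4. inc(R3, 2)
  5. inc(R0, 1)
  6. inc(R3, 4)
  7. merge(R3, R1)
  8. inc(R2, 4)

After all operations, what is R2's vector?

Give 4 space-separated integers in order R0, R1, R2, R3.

Op 1: merge R2<->R1 -> R2=(0,0,0,0) R1=(0,0,0,0)
Op 2: inc R1 by 2 -> R1=(0,2,0,0) value=2
Op 3: inc R2 by 1 -> R2=(0,0,1,0) value=1
Op 4: inc R3 by 2 -> R3=(0,0,0,2) value=2
Op 5: inc R0 by 1 -> R0=(1,0,0,0) value=1
Op 6: inc R3 by 4 -> R3=(0,0,0,6) value=6
Op 7: merge R3<->R1 -> R3=(0,2,0,6) R1=(0,2,0,6)
Op 8: inc R2 by 4 -> R2=(0,0,5,0) value=5

Answer: 0 0 5 0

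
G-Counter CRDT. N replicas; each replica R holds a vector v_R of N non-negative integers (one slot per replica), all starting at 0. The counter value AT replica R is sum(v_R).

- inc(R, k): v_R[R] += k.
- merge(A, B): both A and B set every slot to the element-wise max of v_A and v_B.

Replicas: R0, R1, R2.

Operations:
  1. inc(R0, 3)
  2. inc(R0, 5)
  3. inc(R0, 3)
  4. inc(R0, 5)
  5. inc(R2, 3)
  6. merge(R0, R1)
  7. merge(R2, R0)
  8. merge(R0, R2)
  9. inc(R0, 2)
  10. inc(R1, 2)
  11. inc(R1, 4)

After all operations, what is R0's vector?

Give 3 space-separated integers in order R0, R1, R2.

Answer: 18 0 3

Derivation:
Op 1: inc R0 by 3 -> R0=(3,0,0) value=3
Op 2: inc R0 by 5 -> R0=(8,0,0) value=8
Op 3: inc R0 by 3 -> R0=(11,0,0) value=11
Op 4: inc R0 by 5 -> R0=(16,0,0) value=16
Op 5: inc R2 by 3 -> R2=(0,0,3) value=3
Op 6: merge R0<->R1 -> R0=(16,0,0) R1=(16,0,0)
Op 7: merge R2<->R0 -> R2=(16,0,3) R0=(16,0,3)
Op 8: merge R0<->R2 -> R0=(16,0,3) R2=(16,0,3)
Op 9: inc R0 by 2 -> R0=(18,0,3) value=21
Op 10: inc R1 by 2 -> R1=(16,2,0) value=18
Op 11: inc R1 by 4 -> R1=(16,6,0) value=22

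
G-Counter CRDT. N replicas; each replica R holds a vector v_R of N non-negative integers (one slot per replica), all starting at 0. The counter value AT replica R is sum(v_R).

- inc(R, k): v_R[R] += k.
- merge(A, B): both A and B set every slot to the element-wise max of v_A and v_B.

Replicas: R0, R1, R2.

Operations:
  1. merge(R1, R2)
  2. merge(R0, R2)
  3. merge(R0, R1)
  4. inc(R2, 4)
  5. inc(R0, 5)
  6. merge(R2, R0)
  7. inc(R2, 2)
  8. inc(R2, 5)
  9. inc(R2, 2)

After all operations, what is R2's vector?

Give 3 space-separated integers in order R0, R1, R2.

Op 1: merge R1<->R2 -> R1=(0,0,0) R2=(0,0,0)
Op 2: merge R0<->R2 -> R0=(0,0,0) R2=(0,0,0)
Op 3: merge R0<->R1 -> R0=(0,0,0) R1=(0,0,0)
Op 4: inc R2 by 4 -> R2=(0,0,4) value=4
Op 5: inc R0 by 5 -> R0=(5,0,0) value=5
Op 6: merge R2<->R0 -> R2=(5,0,4) R0=(5,0,4)
Op 7: inc R2 by 2 -> R2=(5,0,6) value=11
Op 8: inc R2 by 5 -> R2=(5,0,11) value=16
Op 9: inc R2 by 2 -> R2=(5,0,13) value=18

Answer: 5 0 13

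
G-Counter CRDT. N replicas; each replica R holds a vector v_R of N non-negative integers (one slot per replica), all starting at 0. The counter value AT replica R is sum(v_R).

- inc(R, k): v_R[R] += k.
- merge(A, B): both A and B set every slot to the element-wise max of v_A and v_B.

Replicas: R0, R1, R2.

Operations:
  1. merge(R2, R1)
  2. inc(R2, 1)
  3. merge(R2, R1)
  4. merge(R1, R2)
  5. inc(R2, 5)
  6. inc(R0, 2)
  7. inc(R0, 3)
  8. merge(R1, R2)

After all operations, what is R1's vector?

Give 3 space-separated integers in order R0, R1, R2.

Answer: 0 0 6

Derivation:
Op 1: merge R2<->R1 -> R2=(0,0,0) R1=(0,0,0)
Op 2: inc R2 by 1 -> R2=(0,0,1) value=1
Op 3: merge R2<->R1 -> R2=(0,0,1) R1=(0,0,1)
Op 4: merge R1<->R2 -> R1=(0,0,1) R2=(0,0,1)
Op 5: inc R2 by 5 -> R2=(0,0,6) value=6
Op 6: inc R0 by 2 -> R0=(2,0,0) value=2
Op 7: inc R0 by 3 -> R0=(5,0,0) value=5
Op 8: merge R1<->R2 -> R1=(0,0,6) R2=(0,0,6)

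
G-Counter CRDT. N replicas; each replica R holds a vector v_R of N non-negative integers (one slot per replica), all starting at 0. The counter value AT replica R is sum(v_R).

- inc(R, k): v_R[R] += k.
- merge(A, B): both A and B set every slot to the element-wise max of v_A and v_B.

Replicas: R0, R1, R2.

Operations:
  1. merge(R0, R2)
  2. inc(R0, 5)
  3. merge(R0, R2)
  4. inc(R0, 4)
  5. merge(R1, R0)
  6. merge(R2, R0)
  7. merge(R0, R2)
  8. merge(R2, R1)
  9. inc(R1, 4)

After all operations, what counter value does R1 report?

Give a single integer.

Op 1: merge R0<->R2 -> R0=(0,0,0) R2=(0,0,0)
Op 2: inc R0 by 5 -> R0=(5,0,0) value=5
Op 3: merge R0<->R2 -> R0=(5,0,0) R2=(5,0,0)
Op 4: inc R0 by 4 -> R0=(9,0,0) value=9
Op 5: merge R1<->R0 -> R1=(9,0,0) R0=(9,0,0)
Op 6: merge R2<->R0 -> R2=(9,0,0) R0=(9,0,0)
Op 7: merge R0<->R2 -> R0=(9,0,0) R2=(9,0,0)
Op 8: merge R2<->R1 -> R2=(9,0,0) R1=(9,0,0)
Op 9: inc R1 by 4 -> R1=(9,4,0) value=13

Answer: 13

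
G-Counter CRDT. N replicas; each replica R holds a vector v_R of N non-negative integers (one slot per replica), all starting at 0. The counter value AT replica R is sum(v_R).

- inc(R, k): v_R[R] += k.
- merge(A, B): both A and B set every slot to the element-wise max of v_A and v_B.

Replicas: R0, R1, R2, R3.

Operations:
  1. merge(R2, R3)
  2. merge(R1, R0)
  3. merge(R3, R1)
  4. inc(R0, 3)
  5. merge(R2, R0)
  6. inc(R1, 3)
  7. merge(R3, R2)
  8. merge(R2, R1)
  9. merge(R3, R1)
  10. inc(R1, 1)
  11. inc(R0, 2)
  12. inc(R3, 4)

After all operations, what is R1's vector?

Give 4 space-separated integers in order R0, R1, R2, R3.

Op 1: merge R2<->R3 -> R2=(0,0,0,0) R3=(0,0,0,0)
Op 2: merge R1<->R0 -> R1=(0,0,0,0) R0=(0,0,0,0)
Op 3: merge R3<->R1 -> R3=(0,0,0,0) R1=(0,0,0,0)
Op 4: inc R0 by 3 -> R0=(3,0,0,0) value=3
Op 5: merge R2<->R0 -> R2=(3,0,0,0) R0=(3,0,0,0)
Op 6: inc R1 by 3 -> R1=(0,3,0,0) value=3
Op 7: merge R3<->R2 -> R3=(3,0,0,0) R2=(3,0,0,0)
Op 8: merge R2<->R1 -> R2=(3,3,0,0) R1=(3,3,0,0)
Op 9: merge R3<->R1 -> R3=(3,3,0,0) R1=(3,3,0,0)
Op 10: inc R1 by 1 -> R1=(3,4,0,0) value=7
Op 11: inc R0 by 2 -> R0=(5,0,0,0) value=5
Op 12: inc R3 by 4 -> R3=(3,3,0,4) value=10

Answer: 3 4 0 0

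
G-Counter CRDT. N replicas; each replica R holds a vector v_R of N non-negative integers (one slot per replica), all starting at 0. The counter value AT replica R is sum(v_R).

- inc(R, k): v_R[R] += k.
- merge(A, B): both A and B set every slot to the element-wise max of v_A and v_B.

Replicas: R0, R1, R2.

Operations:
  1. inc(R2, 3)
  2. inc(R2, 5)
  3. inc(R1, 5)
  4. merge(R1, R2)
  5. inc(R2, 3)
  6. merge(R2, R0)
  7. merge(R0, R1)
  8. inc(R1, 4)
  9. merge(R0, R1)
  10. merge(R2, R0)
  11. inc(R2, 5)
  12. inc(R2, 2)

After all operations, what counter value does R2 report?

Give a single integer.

Answer: 27

Derivation:
Op 1: inc R2 by 3 -> R2=(0,0,3) value=3
Op 2: inc R2 by 5 -> R2=(0,0,8) value=8
Op 3: inc R1 by 5 -> R1=(0,5,0) value=5
Op 4: merge R1<->R2 -> R1=(0,5,8) R2=(0,5,8)
Op 5: inc R2 by 3 -> R2=(0,5,11) value=16
Op 6: merge R2<->R0 -> R2=(0,5,11) R0=(0,5,11)
Op 7: merge R0<->R1 -> R0=(0,5,11) R1=(0,5,11)
Op 8: inc R1 by 4 -> R1=(0,9,11) value=20
Op 9: merge R0<->R1 -> R0=(0,9,11) R1=(0,9,11)
Op 10: merge R2<->R0 -> R2=(0,9,11) R0=(0,9,11)
Op 11: inc R2 by 5 -> R2=(0,9,16) value=25
Op 12: inc R2 by 2 -> R2=(0,9,18) value=27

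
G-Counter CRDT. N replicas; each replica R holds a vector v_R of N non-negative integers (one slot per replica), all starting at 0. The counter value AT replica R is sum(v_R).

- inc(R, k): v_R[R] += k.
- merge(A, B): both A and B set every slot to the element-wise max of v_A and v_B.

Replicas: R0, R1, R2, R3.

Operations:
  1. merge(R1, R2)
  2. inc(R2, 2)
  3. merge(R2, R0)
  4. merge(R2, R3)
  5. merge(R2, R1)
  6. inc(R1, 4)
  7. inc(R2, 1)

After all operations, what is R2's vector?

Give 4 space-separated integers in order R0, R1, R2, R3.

Answer: 0 0 3 0

Derivation:
Op 1: merge R1<->R2 -> R1=(0,0,0,0) R2=(0,0,0,0)
Op 2: inc R2 by 2 -> R2=(0,0,2,0) value=2
Op 3: merge R2<->R0 -> R2=(0,0,2,0) R0=(0,0,2,0)
Op 4: merge R2<->R3 -> R2=(0,0,2,0) R3=(0,0,2,0)
Op 5: merge R2<->R1 -> R2=(0,0,2,0) R1=(0,0,2,0)
Op 6: inc R1 by 4 -> R1=(0,4,2,0) value=6
Op 7: inc R2 by 1 -> R2=(0,0,3,0) value=3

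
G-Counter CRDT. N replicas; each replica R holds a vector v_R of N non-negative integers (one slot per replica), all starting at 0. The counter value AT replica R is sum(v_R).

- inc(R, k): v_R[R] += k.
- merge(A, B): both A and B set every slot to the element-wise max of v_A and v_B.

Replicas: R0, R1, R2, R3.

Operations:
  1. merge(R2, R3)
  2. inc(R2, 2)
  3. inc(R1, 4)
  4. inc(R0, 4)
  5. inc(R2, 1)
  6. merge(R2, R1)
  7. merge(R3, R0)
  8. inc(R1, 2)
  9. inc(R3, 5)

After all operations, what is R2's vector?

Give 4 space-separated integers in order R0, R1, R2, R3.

Op 1: merge R2<->R3 -> R2=(0,0,0,0) R3=(0,0,0,0)
Op 2: inc R2 by 2 -> R2=(0,0,2,0) value=2
Op 3: inc R1 by 4 -> R1=(0,4,0,0) value=4
Op 4: inc R0 by 4 -> R0=(4,0,0,0) value=4
Op 5: inc R2 by 1 -> R2=(0,0,3,0) value=3
Op 6: merge R2<->R1 -> R2=(0,4,3,0) R1=(0,4,3,0)
Op 7: merge R3<->R0 -> R3=(4,0,0,0) R0=(4,0,0,0)
Op 8: inc R1 by 2 -> R1=(0,6,3,0) value=9
Op 9: inc R3 by 5 -> R3=(4,0,0,5) value=9

Answer: 0 4 3 0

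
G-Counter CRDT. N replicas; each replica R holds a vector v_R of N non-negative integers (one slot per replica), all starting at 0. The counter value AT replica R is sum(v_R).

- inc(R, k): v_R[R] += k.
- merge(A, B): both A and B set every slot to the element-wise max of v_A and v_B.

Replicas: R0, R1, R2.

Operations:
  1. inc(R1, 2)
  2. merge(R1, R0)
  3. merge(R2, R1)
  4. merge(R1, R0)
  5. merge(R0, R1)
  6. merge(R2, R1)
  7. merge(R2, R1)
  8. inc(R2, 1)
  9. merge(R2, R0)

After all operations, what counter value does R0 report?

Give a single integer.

Answer: 3

Derivation:
Op 1: inc R1 by 2 -> R1=(0,2,0) value=2
Op 2: merge R1<->R0 -> R1=(0,2,0) R0=(0,2,0)
Op 3: merge R2<->R1 -> R2=(0,2,0) R1=(0,2,0)
Op 4: merge R1<->R0 -> R1=(0,2,0) R0=(0,2,0)
Op 5: merge R0<->R1 -> R0=(0,2,0) R1=(0,2,0)
Op 6: merge R2<->R1 -> R2=(0,2,0) R1=(0,2,0)
Op 7: merge R2<->R1 -> R2=(0,2,0) R1=(0,2,0)
Op 8: inc R2 by 1 -> R2=(0,2,1) value=3
Op 9: merge R2<->R0 -> R2=(0,2,1) R0=(0,2,1)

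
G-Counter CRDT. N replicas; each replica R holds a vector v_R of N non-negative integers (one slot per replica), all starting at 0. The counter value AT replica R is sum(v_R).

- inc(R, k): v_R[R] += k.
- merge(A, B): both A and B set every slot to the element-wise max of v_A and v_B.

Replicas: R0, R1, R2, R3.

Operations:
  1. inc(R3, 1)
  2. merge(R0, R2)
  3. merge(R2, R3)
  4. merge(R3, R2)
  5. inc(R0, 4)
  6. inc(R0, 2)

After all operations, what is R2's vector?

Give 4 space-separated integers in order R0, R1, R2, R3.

Answer: 0 0 0 1

Derivation:
Op 1: inc R3 by 1 -> R3=(0,0,0,1) value=1
Op 2: merge R0<->R2 -> R0=(0,0,0,0) R2=(0,0,0,0)
Op 3: merge R2<->R3 -> R2=(0,0,0,1) R3=(0,0,0,1)
Op 4: merge R3<->R2 -> R3=(0,0,0,1) R2=(0,0,0,1)
Op 5: inc R0 by 4 -> R0=(4,0,0,0) value=4
Op 6: inc R0 by 2 -> R0=(6,0,0,0) value=6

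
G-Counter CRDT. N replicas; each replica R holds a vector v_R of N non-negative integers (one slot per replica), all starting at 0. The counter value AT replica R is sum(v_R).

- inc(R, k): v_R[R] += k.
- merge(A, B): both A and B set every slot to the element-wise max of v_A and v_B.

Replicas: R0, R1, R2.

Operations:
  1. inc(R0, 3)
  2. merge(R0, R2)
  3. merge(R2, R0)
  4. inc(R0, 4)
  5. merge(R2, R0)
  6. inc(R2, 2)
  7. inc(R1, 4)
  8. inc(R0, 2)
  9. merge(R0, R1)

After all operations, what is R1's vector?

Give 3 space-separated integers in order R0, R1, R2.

Answer: 9 4 0

Derivation:
Op 1: inc R0 by 3 -> R0=(3,0,0) value=3
Op 2: merge R0<->R2 -> R0=(3,0,0) R2=(3,0,0)
Op 3: merge R2<->R0 -> R2=(3,0,0) R0=(3,0,0)
Op 4: inc R0 by 4 -> R0=(7,0,0) value=7
Op 5: merge R2<->R0 -> R2=(7,0,0) R0=(7,0,0)
Op 6: inc R2 by 2 -> R2=(7,0,2) value=9
Op 7: inc R1 by 4 -> R1=(0,4,0) value=4
Op 8: inc R0 by 2 -> R0=(9,0,0) value=9
Op 9: merge R0<->R1 -> R0=(9,4,0) R1=(9,4,0)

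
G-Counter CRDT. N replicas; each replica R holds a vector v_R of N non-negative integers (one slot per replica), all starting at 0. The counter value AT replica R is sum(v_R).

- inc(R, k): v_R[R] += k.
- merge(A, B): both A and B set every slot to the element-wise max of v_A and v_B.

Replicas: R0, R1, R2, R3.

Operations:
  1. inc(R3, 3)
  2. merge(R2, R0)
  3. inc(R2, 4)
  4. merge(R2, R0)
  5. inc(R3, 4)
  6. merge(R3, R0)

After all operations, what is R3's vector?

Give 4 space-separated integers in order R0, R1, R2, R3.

Op 1: inc R3 by 3 -> R3=(0,0,0,3) value=3
Op 2: merge R2<->R0 -> R2=(0,0,0,0) R0=(0,0,0,0)
Op 3: inc R2 by 4 -> R2=(0,0,4,0) value=4
Op 4: merge R2<->R0 -> R2=(0,0,4,0) R0=(0,0,4,0)
Op 5: inc R3 by 4 -> R3=(0,0,0,7) value=7
Op 6: merge R3<->R0 -> R3=(0,0,4,7) R0=(0,0,4,7)

Answer: 0 0 4 7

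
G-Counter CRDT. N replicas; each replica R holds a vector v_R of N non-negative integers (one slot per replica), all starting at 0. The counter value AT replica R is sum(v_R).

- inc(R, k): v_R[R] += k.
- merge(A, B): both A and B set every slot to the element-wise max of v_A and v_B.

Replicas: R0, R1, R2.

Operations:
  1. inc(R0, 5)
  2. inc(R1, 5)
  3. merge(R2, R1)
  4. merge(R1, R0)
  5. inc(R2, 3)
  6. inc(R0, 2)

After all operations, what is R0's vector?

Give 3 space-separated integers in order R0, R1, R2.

Op 1: inc R0 by 5 -> R0=(5,0,0) value=5
Op 2: inc R1 by 5 -> R1=(0,5,0) value=5
Op 3: merge R2<->R1 -> R2=(0,5,0) R1=(0,5,0)
Op 4: merge R1<->R0 -> R1=(5,5,0) R0=(5,5,0)
Op 5: inc R2 by 3 -> R2=(0,5,3) value=8
Op 6: inc R0 by 2 -> R0=(7,5,0) value=12

Answer: 7 5 0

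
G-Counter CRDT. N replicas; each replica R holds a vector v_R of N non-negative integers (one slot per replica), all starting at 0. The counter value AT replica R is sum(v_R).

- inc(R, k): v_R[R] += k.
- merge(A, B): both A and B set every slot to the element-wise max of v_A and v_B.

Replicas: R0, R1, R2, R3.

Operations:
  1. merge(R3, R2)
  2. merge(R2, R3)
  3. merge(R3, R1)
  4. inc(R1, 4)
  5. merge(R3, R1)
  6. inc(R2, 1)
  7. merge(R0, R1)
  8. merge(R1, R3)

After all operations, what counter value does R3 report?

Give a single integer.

Op 1: merge R3<->R2 -> R3=(0,0,0,0) R2=(0,0,0,0)
Op 2: merge R2<->R3 -> R2=(0,0,0,0) R3=(0,0,0,0)
Op 3: merge R3<->R1 -> R3=(0,0,0,0) R1=(0,0,0,0)
Op 4: inc R1 by 4 -> R1=(0,4,0,0) value=4
Op 5: merge R3<->R1 -> R3=(0,4,0,0) R1=(0,4,0,0)
Op 6: inc R2 by 1 -> R2=(0,0,1,0) value=1
Op 7: merge R0<->R1 -> R0=(0,4,0,0) R1=(0,4,0,0)
Op 8: merge R1<->R3 -> R1=(0,4,0,0) R3=(0,4,0,0)

Answer: 4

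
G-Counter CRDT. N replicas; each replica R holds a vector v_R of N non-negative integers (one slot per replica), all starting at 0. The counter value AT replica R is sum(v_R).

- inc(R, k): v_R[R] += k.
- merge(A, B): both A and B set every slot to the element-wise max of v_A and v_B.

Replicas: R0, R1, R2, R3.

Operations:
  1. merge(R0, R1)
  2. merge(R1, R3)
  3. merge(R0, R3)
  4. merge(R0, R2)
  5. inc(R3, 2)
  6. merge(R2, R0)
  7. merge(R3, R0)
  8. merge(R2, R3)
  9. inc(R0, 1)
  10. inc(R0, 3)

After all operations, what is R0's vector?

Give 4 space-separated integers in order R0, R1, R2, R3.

Answer: 4 0 0 2

Derivation:
Op 1: merge R0<->R1 -> R0=(0,0,0,0) R1=(0,0,0,0)
Op 2: merge R1<->R3 -> R1=(0,0,0,0) R3=(0,0,0,0)
Op 3: merge R0<->R3 -> R0=(0,0,0,0) R3=(0,0,0,0)
Op 4: merge R0<->R2 -> R0=(0,0,0,0) R2=(0,0,0,0)
Op 5: inc R3 by 2 -> R3=(0,0,0,2) value=2
Op 6: merge R2<->R0 -> R2=(0,0,0,0) R0=(0,0,0,0)
Op 7: merge R3<->R0 -> R3=(0,0,0,2) R0=(0,0,0,2)
Op 8: merge R2<->R3 -> R2=(0,0,0,2) R3=(0,0,0,2)
Op 9: inc R0 by 1 -> R0=(1,0,0,2) value=3
Op 10: inc R0 by 3 -> R0=(4,0,0,2) value=6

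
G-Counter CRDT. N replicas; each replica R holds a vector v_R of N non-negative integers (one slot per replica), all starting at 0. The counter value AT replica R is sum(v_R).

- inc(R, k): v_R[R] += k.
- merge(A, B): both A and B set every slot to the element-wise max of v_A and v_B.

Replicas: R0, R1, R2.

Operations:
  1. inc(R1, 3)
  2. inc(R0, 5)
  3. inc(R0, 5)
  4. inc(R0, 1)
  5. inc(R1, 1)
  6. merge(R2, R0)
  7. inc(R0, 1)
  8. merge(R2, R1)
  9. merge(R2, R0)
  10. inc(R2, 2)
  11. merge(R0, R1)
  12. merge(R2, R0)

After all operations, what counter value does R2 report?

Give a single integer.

Answer: 18

Derivation:
Op 1: inc R1 by 3 -> R1=(0,3,0) value=3
Op 2: inc R0 by 5 -> R0=(5,0,0) value=5
Op 3: inc R0 by 5 -> R0=(10,0,0) value=10
Op 4: inc R0 by 1 -> R0=(11,0,0) value=11
Op 5: inc R1 by 1 -> R1=(0,4,0) value=4
Op 6: merge R2<->R0 -> R2=(11,0,0) R0=(11,0,0)
Op 7: inc R0 by 1 -> R0=(12,0,0) value=12
Op 8: merge R2<->R1 -> R2=(11,4,0) R1=(11,4,0)
Op 9: merge R2<->R0 -> R2=(12,4,0) R0=(12,4,0)
Op 10: inc R2 by 2 -> R2=(12,4,2) value=18
Op 11: merge R0<->R1 -> R0=(12,4,0) R1=(12,4,0)
Op 12: merge R2<->R0 -> R2=(12,4,2) R0=(12,4,2)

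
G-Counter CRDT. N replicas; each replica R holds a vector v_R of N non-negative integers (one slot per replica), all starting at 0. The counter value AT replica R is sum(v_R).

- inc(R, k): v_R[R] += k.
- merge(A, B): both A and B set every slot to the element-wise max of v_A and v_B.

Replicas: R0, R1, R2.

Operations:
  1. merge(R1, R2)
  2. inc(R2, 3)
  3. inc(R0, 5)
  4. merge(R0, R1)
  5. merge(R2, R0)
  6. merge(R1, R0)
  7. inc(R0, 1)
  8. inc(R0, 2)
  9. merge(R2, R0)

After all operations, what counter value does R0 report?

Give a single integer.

Op 1: merge R1<->R2 -> R1=(0,0,0) R2=(0,0,0)
Op 2: inc R2 by 3 -> R2=(0,0,3) value=3
Op 3: inc R0 by 5 -> R0=(5,0,0) value=5
Op 4: merge R0<->R1 -> R0=(5,0,0) R1=(5,0,0)
Op 5: merge R2<->R0 -> R2=(5,0,3) R0=(5,0,3)
Op 6: merge R1<->R0 -> R1=(5,0,3) R0=(5,0,3)
Op 7: inc R0 by 1 -> R0=(6,0,3) value=9
Op 8: inc R0 by 2 -> R0=(8,0,3) value=11
Op 9: merge R2<->R0 -> R2=(8,0,3) R0=(8,0,3)

Answer: 11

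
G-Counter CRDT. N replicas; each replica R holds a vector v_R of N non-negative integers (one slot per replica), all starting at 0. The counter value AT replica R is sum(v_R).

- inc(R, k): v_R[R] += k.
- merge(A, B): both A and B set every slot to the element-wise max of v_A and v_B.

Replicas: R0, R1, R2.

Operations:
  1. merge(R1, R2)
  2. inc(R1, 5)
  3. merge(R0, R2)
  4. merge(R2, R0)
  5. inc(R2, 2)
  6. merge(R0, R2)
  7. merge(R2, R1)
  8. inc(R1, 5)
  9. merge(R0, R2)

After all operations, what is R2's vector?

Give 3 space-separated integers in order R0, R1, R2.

Answer: 0 5 2

Derivation:
Op 1: merge R1<->R2 -> R1=(0,0,0) R2=(0,0,0)
Op 2: inc R1 by 5 -> R1=(0,5,0) value=5
Op 3: merge R0<->R2 -> R0=(0,0,0) R2=(0,0,0)
Op 4: merge R2<->R0 -> R2=(0,0,0) R0=(0,0,0)
Op 5: inc R2 by 2 -> R2=(0,0,2) value=2
Op 6: merge R0<->R2 -> R0=(0,0,2) R2=(0,0,2)
Op 7: merge R2<->R1 -> R2=(0,5,2) R1=(0,5,2)
Op 8: inc R1 by 5 -> R1=(0,10,2) value=12
Op 9: merge R0<->R2 -> R0=(0,5,2) R2=(0,5,2)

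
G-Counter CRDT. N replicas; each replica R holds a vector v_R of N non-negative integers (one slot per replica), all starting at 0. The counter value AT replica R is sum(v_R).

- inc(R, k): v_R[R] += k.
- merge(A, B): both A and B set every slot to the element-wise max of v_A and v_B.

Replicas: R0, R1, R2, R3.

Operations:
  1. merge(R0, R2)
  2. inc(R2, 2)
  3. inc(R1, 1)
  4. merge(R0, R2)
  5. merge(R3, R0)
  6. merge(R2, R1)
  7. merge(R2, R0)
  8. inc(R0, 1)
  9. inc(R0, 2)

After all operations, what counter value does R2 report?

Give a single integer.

Answer: 3

Derivation:
Op 1: merge R0<->R2 -> R0=(0,0,0,0) R2=(0,0,0,0)
Op 2: inc R2 by 2 -> R2=(0,0,2,0) value=2
Op 3: inc R1 by 1 -> R1=(0,1,0,0) value=1
Op 4: merge R0<->R2 -> R0=(0,0,2,0) R2=(0,0,2,0)
Op 5: merge R3<->R0 -> R3=(0,0,2,0) R0=(0,0,2,0)
Op 6: merge R2<->R1 -> R2=(0,1,2,0) R1=(0,1,2,0)
Op 7: merge R2<->R0 -> R2=(0,1,2,0) R0=(0,1,2,0)
Op 8: inc R0 by 1 -> R0=(1,1,2,0) value=4
Op 9: inc R0 by 2 -> R0=(3,1,2,0) value=6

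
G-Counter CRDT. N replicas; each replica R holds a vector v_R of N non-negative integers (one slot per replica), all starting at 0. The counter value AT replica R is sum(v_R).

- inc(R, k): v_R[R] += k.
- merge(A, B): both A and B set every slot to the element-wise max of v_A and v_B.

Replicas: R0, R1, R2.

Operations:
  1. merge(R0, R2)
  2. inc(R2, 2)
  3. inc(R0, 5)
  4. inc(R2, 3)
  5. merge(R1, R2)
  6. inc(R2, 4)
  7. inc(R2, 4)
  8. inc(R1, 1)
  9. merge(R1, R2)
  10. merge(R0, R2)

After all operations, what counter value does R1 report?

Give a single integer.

Answer: 14

Derivation:
Op 1: merge R0<->R2 -> R0=(0,0,0) R2=(0,0,0)
Op 2: inc R2 by 2 -> R2=(0,0,2) value=2
Op 3: inc R0 by 5 -> R0=(5,0,0) value=5
Op 4: inc R2 by 3 -> R2=(0,0,5) value=5
Op 5: merge R1<->R2 -> R1=(0,0,5) R2=(0,0,5)
Op 6: inc R2 by 4 -> R2=(0,0,9) value=9
Op 7: inc R2 by 4 -> R2=(0,0,13) value=13
Op 8: inc R1 by 1 -> R1=(0,1,5) value=6
Op 9: merge R1<->R2 -> R1=(0,1,13) R2=(0,1,13)
Op 10: merge R0<->R2 -> R0=(5,1,13) R2=(5,1,13)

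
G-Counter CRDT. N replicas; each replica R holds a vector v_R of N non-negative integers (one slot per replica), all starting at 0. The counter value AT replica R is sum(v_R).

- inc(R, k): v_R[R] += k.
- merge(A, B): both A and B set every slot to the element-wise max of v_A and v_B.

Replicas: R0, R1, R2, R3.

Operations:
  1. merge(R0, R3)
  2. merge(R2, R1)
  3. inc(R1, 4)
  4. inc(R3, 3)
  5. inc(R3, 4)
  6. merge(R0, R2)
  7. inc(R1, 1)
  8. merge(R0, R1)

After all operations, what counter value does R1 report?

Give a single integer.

Op 1: merge R0<->R3 -> R0=(0,0,0,0) R3=(0,0,0,0)
Op 2: merge R2<->R1 -> R2=(0,0,0,0) R1=(0,0,0,0)
Op 3: inc R1 by 4 -> R1=(0,4,0,0) value=4
Op 4: inc R3 by 3 -> R3=(0,0,0,3) value=3
Op 5: inc R3 by 4 -> R3=(0,0,0,7) value=7
Op 6: merge R0<->R2 -> R0=(0,0,0,0) R2=(0,0,0,0)
Op 7: inc R1 by 1 -> R1=(0,5,0,0) value=5
Op 8: merge R0<->R1 -> R0=(0,5,0,0) R1=(0,5,0,0)

Answer: 5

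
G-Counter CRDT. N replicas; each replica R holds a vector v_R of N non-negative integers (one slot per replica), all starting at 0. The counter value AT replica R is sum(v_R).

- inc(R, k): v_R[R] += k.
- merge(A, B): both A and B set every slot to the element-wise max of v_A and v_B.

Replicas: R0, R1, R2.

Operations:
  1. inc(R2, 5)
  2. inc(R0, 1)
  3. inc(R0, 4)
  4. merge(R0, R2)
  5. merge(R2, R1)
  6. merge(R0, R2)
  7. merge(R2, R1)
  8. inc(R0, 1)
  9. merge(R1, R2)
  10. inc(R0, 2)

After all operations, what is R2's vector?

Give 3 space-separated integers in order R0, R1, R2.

Op 1: inc R2 by 5 -> R2=(0,0,5) value=5
Op 2: inc R0 by 1 -> R0=(1,0,0) value=1
Op 3: inc R0 by 4 -> R0=(5,0,0) value=5
Op 4: merge R0<->R2 -> R0=(5,0,5) R2=(5,0,5)
Op 5: merge R2<->R1 -> R2=(5,0,5) R1=(5,0,5)
Op 6: merge R0<->R2 -> R0=(5,0,5) R2=(5,0,5)
Op 7: merge R2<->R1 -> R2=(5,0,5) R1=(5,0,5)
Op 8: inc R0 by 1 -> R0=(6,0,5) value=11
Op 9: merge R1<->R2 -> R1=(5,0,5) R2=(5,0,5)
Op 10: inc R0 by 2 -> R0=(8,0,5) value=13

Answer: 5 0 5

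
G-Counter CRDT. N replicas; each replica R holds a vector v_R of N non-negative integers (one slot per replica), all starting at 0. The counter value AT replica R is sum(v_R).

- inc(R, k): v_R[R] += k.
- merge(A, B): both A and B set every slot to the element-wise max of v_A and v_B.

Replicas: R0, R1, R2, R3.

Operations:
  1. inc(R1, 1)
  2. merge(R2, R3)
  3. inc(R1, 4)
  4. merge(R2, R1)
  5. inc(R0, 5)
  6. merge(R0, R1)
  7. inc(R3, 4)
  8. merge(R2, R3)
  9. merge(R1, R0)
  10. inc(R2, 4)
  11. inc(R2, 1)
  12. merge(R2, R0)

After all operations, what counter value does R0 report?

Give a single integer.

Answer: 19

Derivation:
Op 1: inc R1 by 1 -> R1=(0,1,0,0) value=1
Op 2: merge R2<->R3 -> R2=(0,0,0,0) R3=(0,0,0,0)
Op 3: inc R1 by 4 -> R1=(0,5,0,0) value=5
Op 4: merge R2<->R1 -> R2=(0,5,0,0) R1=(0,5,0,0)
Op 5: inc R0 by 5 -> R0=(5,0,0,0) value=5
Op 6: merge R0<->R1 -> R0=(5,5,0,0) R1=(5,5,0,0)
Op 7: inc R3 by 4 -> R3=(0,0,0,4) value=4
Op 8: merge R2<->R3 -> R2=(0,5,0,4) R3=(0,5,0,4)
Op 9: merge R1<->R0 -> R1=(5,5,0,0) R0=(5,5,0,0)
Op 10: inc R2 by 4 -> R2=(0,5,4,4) value=13
Op 11: inc R2 by 1 -> R2=(0,5,5,4) value=14
Op 12: merge R2<->R0 -> R2=(5,5,5,4) R0=(5,5,5,4)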